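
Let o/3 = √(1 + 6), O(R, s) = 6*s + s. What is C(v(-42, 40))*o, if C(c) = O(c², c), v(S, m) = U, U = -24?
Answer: -504*√7 ≈ -1333.5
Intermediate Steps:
O(R, s) = 7*s
v(S, m) = -24
C(c) = 7*c
o = 3*√7 (o = 3*√(1 + 6) = 3*√7 ≈ 7.9373)
C(v(-42, 40))*o = (7*(-24))*(3*√7) = -504*√7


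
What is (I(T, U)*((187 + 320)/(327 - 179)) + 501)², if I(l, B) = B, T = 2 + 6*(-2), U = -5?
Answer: 5128421769/21904 ≈ 2.3413e+5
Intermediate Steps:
T = -10 (T = 2 - 12 = -10)
(I(T, U)*((187 + 320)/(327 - 179)) + 501)² = (-5*(187 + 320)/(327 - 179) + 501)² = (-2535/148 + 501)² = (71613/148)² = 5128421769/21904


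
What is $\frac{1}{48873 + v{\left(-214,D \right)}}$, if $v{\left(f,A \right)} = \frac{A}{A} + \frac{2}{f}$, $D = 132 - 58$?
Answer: $\frac{107}{5229517} \approx 2.0461 \cdot 10^{-5}$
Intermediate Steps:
$D = 74$ ($D = 132 - 58 = 74$)
$v{\left(f,A \right)} = 1 + \frac{2}{f}$
$\frac{1}{48873 + v{\left(-214,D \right)}} = \frac{1}{48873 + \frac{2 - 214}{-214}} = \frac{1}{48873 - - \frac{106}{107}} = \frac{1}{48873 + \frac{106}{107}} = \frac{1}{\frac{5229517}{107}} = \frac{107}{5229517}$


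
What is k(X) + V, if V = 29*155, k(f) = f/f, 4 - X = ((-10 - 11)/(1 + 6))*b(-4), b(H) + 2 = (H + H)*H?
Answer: 4496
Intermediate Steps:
b(H) = -2 + 2*H² (b(H) = -2 + (H + H)*H = -2 + (2*H)*H = -2 + 2*H²)
X = 94 (X = 4 - (-10 - 11)/(1 + 6)*(-2 + 2*(-4)²) = 4 - (-21/7)*(-2 + 2*16) = 4 - (-21*⅐)*(-2 + 32) = 4 - (-3)*30 = 4 - 1*(-90) = 4 + 90 = 94)
k(f) = 1
V = 4495
k(X) + V = 1 + 4495 = 4496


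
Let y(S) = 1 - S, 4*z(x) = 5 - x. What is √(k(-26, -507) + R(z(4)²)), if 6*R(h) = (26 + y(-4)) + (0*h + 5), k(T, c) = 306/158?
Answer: √49533/79 ≈ 2.8172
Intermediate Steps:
z(x) = 5/4 - x/4 (z(x) = (5 - x)/4 = 5/4 - x/4)
k(T, c) = 153/79 (k(T, c) = 306*(1/158) = 153/79)
R(h) = 6 (R(h) = ((26 + (1 - 1*(-4))) + (0*h + 5))/6 = ((26 + (1 + 4)) + (0 + 5))/6 = ((26 + 5) + 5)/6 = (31 + 5)/6 = (⅙)*36 = 6)
√(k(-26, -507) + R(z(4)²)) = √(153/79 + 6) = √(627/79) = √49533/79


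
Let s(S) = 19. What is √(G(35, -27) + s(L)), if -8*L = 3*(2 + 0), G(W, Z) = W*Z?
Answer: I*√926 ≈ 30.43*I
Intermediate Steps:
L = -¾ (L = -3*(2 + 0)/8 = -3*2/8 = -⅛*6 = -¾ ≈ -0.75000)
√(G(35, -27) + s(L)) = √(35*(-27) + 19) = √(-945 + 19) = √(-926) = I*√926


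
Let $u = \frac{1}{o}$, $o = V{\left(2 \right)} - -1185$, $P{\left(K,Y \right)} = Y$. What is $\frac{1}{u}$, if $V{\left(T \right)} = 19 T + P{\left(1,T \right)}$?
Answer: $1225$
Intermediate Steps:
$V{\left(T \right)} = 20 T$ ($V{\left(T \right)} = 19 T + T = 20 T$)
$o = 1225$ ($o = 20 \cdot 2 - -1185 = 40 + 1185 = 1225$)
$u = \frac{1}{1225} \approx 0.00081633$
$\frac{1}{u} = \frac{1}{\frac{1}{1225}} = 1225$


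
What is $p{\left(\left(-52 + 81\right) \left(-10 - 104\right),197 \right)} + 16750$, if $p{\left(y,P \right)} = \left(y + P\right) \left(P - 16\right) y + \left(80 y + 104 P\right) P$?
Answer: $1812332400$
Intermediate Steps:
$p{\left(y,P \right)} = P \left(80 y + 104 P\right) + y \left(-16 + P\right) \left(P + y\right)$ ($p{\left(y,P \right)} = \left(P + y\right) \left(-16 + P\right) y + P \left(80 y + 104 P\right) = \left(-16 + P\right) \left(P + y\right) y + P \left(80 y + 104 P\right) = y \left(-16 + P\right) \left(P + y\right) + P \left(80 y + 104 P\right) = P \left(80 y + 104 P\right) + y \left(-16 + P\right) \left(P + y\right)$)
$p{\left(\left(-52 + 81\right) \left(-10 - 104\right),197 \right)} + 16750 = \left(- 16 \left(\left(-52 + 81\right) \left(-10 - 104\right)\right)^{2} + 104 \cdot 197^{2} + 197 \left(\left(-52 + 81\right) \left(-10 - 104\right)\right)^{2} + \left(-52 + 81\right) \left(-10 - 104\right) 197^{2} + 64 \cdot 197 \left(-52 + 81\right) \left(-10 - 104\right)\right) + 16750 = \left(- 16 \left(29 \left(-114\right)\right)^{2} + 104 \cdot 38809 + 197 \left(29 \left(-114\right)\right)^{2} + 29 \left(-114\right) 38809 + 64 \cdot 197 \cdot 29 \left(-114\right)\right) + 16750 = \left(- 16 \left(-3306\right)^{2} + 4036136 + 197 \left(-3306\right)^{2} - 128302554 + 64 \cdot 197 \left(-3306\right)\right) + 16750 = \left(\left(-16\right) 10929636 + 4036136 + 197 \cdot 10929636 - 128302554 - 41682048\right) + 16750 = \left(-174874176 + 4036136 + 2153138292 - 128302554 - 41682048\right) + 16750 = 1812315650 + 16750 = 1812332400$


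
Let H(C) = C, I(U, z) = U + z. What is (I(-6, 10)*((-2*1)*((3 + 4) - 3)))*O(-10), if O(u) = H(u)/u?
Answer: -32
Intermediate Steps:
O(u) = 1 (O(u) = u/u = 1)
(I(-6, 10)*((-2*1)*((3 + 4) - 3)))*O(-10) = ((-6 + 10)*((-2*1)*((3 + 4) - 3)))*1 = (4*(-2*(7 - 3)))*1 = (4*(-2*4))*1 = (4*(-8))*1 = -32*1 = -32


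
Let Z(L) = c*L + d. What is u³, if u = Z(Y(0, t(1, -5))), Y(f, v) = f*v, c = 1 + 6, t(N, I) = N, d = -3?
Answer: -27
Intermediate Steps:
c = 7
Z(L) = -3 + 7*L (Z(L) = 7*L - 3 = -3 + 7*L)
u = -3 (u = -3 + 7*(0*1) = -3 + 7*0 = -3 + 0 = -3)
u³ = (-3)³ = -27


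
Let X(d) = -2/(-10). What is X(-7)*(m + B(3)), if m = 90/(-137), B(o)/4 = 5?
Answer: 530/137 ≈ 3.8686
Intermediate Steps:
X(d) = 1/5 (X(d) = -2*(-1/10) = 1/5)
B(o) = 20 (B(o) = 4*5 = 20)
m = -90/137 (m = 90*(-1/137) = -90/137 ≈ -0.65693)
X(-7)*(m + B(3)) = (-90/137 + 20)/5 = (1/5)*(2650/137) = 530/137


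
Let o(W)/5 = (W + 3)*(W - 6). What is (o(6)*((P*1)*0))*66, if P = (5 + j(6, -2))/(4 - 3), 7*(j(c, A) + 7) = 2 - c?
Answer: 0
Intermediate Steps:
j(c, A) = -47/7 - c/7 (j(c, A) = -7 + (2 - c)/7 = -7 + (2/7 - c/7) = -47/7 - c/7)
o(W) = 5*(-6 + W)*(3 + W) (o(W) = 5*((W + 3)*(W - 6)) = 5*((3 + W)*(-6 + W)) = 5*((-6 + W)*(3 + W)) = 5*(-6 + W)*(3 + W))
P = -18/7 (P = (5 + (-47/7 - ⅐*6))/(4 - 3) = (5 + (-47/7 - 6/7))/1 = (5 - 53/7)*1 = -18/7*1 = -18/7 ≈ -2.5714)
(o(6)*((P*1)*0))*66 = ((-90 - 15*6 + 5*6²)*(-18/7*1*0))*66 = ((-90 - 90 + 5*36)*(-18/7*0))*66 = ((-90 - 90 + 180)*0)*66 = (0*0)*66 = 0*66 = 0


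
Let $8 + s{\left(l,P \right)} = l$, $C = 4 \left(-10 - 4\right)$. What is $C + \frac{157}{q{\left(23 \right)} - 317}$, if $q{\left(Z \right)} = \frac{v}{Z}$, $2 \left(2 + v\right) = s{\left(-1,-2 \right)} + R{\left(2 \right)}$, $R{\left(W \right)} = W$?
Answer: $- \frac{824430}{14593} \approx -56.495$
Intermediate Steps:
$C = -56$ ($C = 4 \left(-14\right) = -56$)
$s{\left(l,P \right)} = -8 + l$
$v = - \frac{11}{2}$ ($v = -2 + \frac{\left(-8 - 1\right) + 2}{2} = -2 + \frac{-9 + 2}{2} = -2 + \frac{1}{2} \left(-7\right) = -2 - \frac{7}{2} = - \frac{11}{2} \approx -5.5$)
$q{\left(Z \right)} = - \frac{11}{2 Z}$
$C + \frac{157}{q{\left(23 \right)} - 317} = -56 + \frac{157}{- \frac{11}{2 \cdot 23} - 317} = -56 + \frac{157}{\left(- \frac{11}{2}\right) \frac{1}{23} - 317} = -56 + \frac{157}{- \frac{11}{46} - 317} = -56 + \frac{157}{- \frac{14593}{46}} = -56 + 157 \left(- \frac{46}{14593}\right) = -56 - \frac{7222}{14593} = - \frac{824430}{14593}$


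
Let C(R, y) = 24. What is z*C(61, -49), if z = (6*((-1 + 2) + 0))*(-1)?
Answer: -144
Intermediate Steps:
z = -6 (z = (6*(1 + 0))*(-1) = (6*1)*(-1) = 6*(-1) = -6)
z*C(61, -49) = -6*24 = -144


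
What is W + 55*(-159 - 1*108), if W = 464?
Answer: -14221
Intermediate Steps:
W + 55*(-159 - 1*108) = 464 + 55*(-159 - 1*108) = 464 + 55*(-159 - 108) = 464 + 55*(-267) = 464 - 14685 = -14221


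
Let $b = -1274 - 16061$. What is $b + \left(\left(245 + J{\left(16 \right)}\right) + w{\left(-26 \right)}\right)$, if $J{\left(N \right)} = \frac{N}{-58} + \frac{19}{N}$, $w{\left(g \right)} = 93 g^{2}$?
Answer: $\frac{21241415}{464} \approx 45779.0$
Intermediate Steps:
$J{\left(N \right)} = \frac{19}{N} - \frac{N}{58}$ ($J{\left(N \right)} = N \left(- \frac{1}{58}\right) + \frac{19}{N} = - \frac{N}{58} + \frac{19}{N} = \frac{19}{N} - \frac{N}{58}$)
$b = -17335$ ($b = -1274 - 16061 = -17335$)
$b + \left(\left(245 + J{\left(16 \right)}\right) + w{\left(-26 \right)}\right) = -17335 + \left(\left(245 + \left(\frac{19}{16} - \frac{8}{29}\right)\right) + 93 \left(-26\right)^{2}\right) = -17335 + \left(\left(245 + \left(19 \cdot \frac{1}{16} - \frac{8}{29}\right)\right) + 93 \cdot 676\right) = -17335 + \left(\left(245 + \left(\frac{19}{16} - \frac{8}{29}\right)\right) + 62868\right) = -17335 + \left(\left(245 + \frac{423}{464}\right) + 62868\right) = -17335 + \left(\frac{114103}{464} + 62868\right) = -17335 + \frac{29284855}{464} = \frac{21241415}{464}$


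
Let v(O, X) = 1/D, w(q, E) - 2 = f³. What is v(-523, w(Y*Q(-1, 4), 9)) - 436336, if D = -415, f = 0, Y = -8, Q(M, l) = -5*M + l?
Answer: -181079441/415 ≈ -4.3634e+5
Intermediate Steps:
Q(M, l) = l - 5*M
w(q, E) = 2 (w(q, E) = 2 + 0³ = 2 + 0 = 2)
v(O, X) = -1/415 (v(O, X) = 1/(-415) = -1/415)
v(-523, w(Y*Q(-1, 4), 9)) - 436336 = -1/415 - 436336 = -181079441/415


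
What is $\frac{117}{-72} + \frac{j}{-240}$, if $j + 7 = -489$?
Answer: $\frac{53}{120} \approx 0.44167$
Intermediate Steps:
$j = -496$ ($j = -7 - 489 = -496$)
$\frac{117}{-72} + \frac{j}{-240} = \frac{117}{-72} - \frac{496}{-240} = 117 \left(- \frac{1}{72}\right) - - \frac{31}{15} = - \frac{13}{8} + \frac{31}{15} = \frac{53}{120}$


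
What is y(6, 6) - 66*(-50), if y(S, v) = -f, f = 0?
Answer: 3300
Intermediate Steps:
y(S, v) = 0 (y(S, v) = -1*0 = 0)
y(6, 6) - 66*(-50) = 0 - 66*(-50) = 0 + 3300 = 3300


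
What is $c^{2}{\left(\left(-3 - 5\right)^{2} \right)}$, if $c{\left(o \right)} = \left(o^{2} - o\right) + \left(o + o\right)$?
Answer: $17305600$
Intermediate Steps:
$c{\left(o \right)} = o + o^{2}$ ($c{\left(o \right)} = \left(o^{2} - o\right) + 2 o = o + o^{2}$)
$c^{2}{\left(\left(-3 - 5\right)^{2} \right)} = \left(\left(-3 - 5\right)^{2} \left(1 + \left(-3 - 5\right)^{2}\right)\right)^{2} = \left(\left(-8\right)^{2} \left(1 + \left(-8\right)^{2}\right)\right)^{2} = \left(64 \left(1 + 64\right)\right)^{2} = \left(64 \cdot 65\right)^{2} = 4160^{2} = 17305600$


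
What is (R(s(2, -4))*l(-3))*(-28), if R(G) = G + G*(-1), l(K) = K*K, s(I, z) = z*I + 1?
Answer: 0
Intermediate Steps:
s(I, z) = 1 + I*z (s(I, z) = I*z + 1 = 1 + I*z)
l(K) = K²
R(G) = 0 (R(G) = G - G = 0)
(R(s(2, -4))*l(-3))*(-28) = (0*(-3)²)*(-28) = (0*9)*(-28) = 0*(-28) = 0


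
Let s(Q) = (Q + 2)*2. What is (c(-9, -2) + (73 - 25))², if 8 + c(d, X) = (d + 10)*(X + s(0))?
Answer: 1764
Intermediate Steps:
s(Q) = 4 + 2*Q (s(Q) = (2 + Q)*2 = 4 + 2*Q)
c(d, X) = -8 + (4 + X)*(10 + d) (c(d, X) = -8 + (d + 10)*(X + (4 + 2*0)) = -8 + (10 + d)*(X + (4 + 0)) = -8 + (10 + d)*(X + 4) = -8 + (10 + d)*(4 + X) = -8 + (4 + X)*(10 + d))
(c(-9, -2) + (73 - 25))² = ((32 + 4*(-9) + 10*(-2) - 2*(-9)) + (73 - 25))² = ((32 - 36 - 20 + 18) + 48)² = (-6 + 48)² = 42² = 1764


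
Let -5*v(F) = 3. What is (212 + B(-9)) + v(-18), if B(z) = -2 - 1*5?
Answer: 1022/5 ≈ 204.40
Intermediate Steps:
v(F) = -3/5 (v(F) = -1/5*3 = -3/5)
B(z) = -7 (B(z) = -2 - 5 = -7)
(212 + B(-9)) + v(-18) = (212 - 7) - 3/5 = 205 - 3/5 = 1022/5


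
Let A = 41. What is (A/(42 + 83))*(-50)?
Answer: -82/5 ≈ -16.400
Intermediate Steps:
(A/(42 + 83))*(-50) = (41/(42 + 83))*(-50) = (41/125)*(-50) = -82/5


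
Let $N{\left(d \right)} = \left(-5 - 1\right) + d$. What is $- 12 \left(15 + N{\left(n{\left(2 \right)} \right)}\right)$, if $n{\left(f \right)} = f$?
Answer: $-132$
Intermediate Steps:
$N{\left(d \right)} = -6 + d$
$- 12 \left(15 + N{\left(n{\left(2 \right)} \right)}\right) = - 12 \left(15 + \left(-6 + 2\right)\right) = - 12 \left(15 - 4\right) = \left(-12\right) 11 = -132$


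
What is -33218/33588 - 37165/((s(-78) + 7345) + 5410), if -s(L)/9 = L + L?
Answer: -859315841/237786246 ≈ -3.6138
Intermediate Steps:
s(L) = -18*L (s(L) = -9*(L + L) = -18*L)
-33218/33588 - 37165/((s(-78) + 7345) + 5410) = -33218/33588 - 37165/((-18*(-78) + 7345) + 5410) = -33218*1/33588 - 37165/((1404 + 7345) + 5410) = -16609/16794 - 37165/(8749 + 5410) = -16609/16794 - 37165/14159 = -859315841/237786246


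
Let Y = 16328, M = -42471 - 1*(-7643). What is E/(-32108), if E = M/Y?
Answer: 8707/131064856 ≈ 6.6433e-5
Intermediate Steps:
M = -34828 (M = -42471 + 7643 = -34828)
E = -8707/4082 (E = -34828/16328 = -34828*1/16328 = -8707/4082 ≈ -2.1330)
E/(-32108) = -8707/4082/(-32108) = -8707/4082*(-1/32108) = 8707/131064856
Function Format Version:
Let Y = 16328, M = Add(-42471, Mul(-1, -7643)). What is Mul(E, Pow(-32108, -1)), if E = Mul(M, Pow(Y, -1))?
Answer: Rational(8707, 131064856) ≈ 6.6433e-5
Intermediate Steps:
M = -34828 (M = Add(-42471, 7643) = -34828)
E = Rational(-8707, 4082) (E = Mul(-34828, Pow(16328, -1)) = Mul(-34828, Rational(1, 16328)) = Rational(-8707, 4082) ≈ -2.1330)
Mul(E, Pow(-32108, -1)) = Mul(Rational(-8707, 4082), Pow(-32108, -1)) = Mul(Rational(-8707, 4082), Rational(-1, 32108)) = Rational(8707, 131064856)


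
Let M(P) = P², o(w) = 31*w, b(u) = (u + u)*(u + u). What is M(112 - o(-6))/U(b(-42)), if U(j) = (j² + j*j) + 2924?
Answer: 22201/24894299 ≈ 0.00089181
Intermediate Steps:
b(u) = 4*u² (b(u) = (2*u)*(2*u) = 4*u²)
U(j) = 2924 + 2*j² (U(j) = (j² + j²) + 2924 = 2*j² + 2924 = 2924 + 2*j²)
M(112 - o(-6))/U(b(-42)) = (112 - 31*(-6))²/(2924 + 2*(4*(-42)²)²) = (112 - 1*(-186))²/(2924 + 2*(4*1764)²) = (112 + 186)²/(2924 + 2*7056²) = 298²/(2924 + 2*49787136) = 88804/(2924 + 99574272) = 88804/99577196 = 88804*(1/99577196) = 22201/24894299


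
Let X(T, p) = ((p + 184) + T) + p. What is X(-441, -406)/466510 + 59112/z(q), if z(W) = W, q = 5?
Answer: 1103053351/93302 ≈ 11822.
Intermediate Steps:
X(T, p) = 184 + T + 2*p (X(T, p) = ((184 + p) + T) + p = (184 + T + p) + p = 184 + T + 2*p)
X(-441, -406)/466510 + 59112/z(q) = (184 - 441 + 2*(-406))/466510 + 59112/5 = (184 - 441 - 812)*(1/466510) + 59112*(1/5) = -1069*1/466510 + 59112/5 = -1069/466510 + 59112/5 = 1103053351/93302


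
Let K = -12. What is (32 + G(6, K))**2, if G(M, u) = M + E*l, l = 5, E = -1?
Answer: 1089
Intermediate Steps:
G(M, u) = -5 + M (G(M, u) = M - 1*5 = M - 5 = -5 + M)
(32 + G(6, K))**2 = (32 + (-5 + 6))**2 = (32 + 1)**2 = 33**2 = 1089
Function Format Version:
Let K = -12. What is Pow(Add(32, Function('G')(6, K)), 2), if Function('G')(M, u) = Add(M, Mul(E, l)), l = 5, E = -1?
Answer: 1089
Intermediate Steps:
Function('G')(M, u) = Add(-5, M) (Function('G')(M, u) = Add(M, Mul(-1, 5)) = Add(M, -5) = Add(-5, M))
Pow(Add(32, Function('G')(6, K)), 2) = Pow(Add(32, Add(-5, 6)), 2) = Pow(Add(32, 1), 2) = Pow(33, 2) = 1089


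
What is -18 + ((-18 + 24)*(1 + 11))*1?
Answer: 54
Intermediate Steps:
-18 + ((-18 + 24)*(1 + 11))*1 = -18 + (6*12)*1 = -18 + 72*1 = -18 + 72 = 54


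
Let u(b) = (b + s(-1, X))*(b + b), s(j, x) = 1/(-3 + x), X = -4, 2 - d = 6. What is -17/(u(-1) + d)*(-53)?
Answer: -6307/12 ≈ -525.58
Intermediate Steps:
d = -4 (d = 2 - 1*6 = 2 - 6 = -4)
u(b) = 2*b*(-1/7 + b) (u(b) = (b + 1/(-3 - 4))*(b + b) = (b + 1/(-7))*(2*b) = (b - 1/7)*(2*b) = (-1/7 + b)*(2*b) = 2*b*(-1/7 + b))
-17/(u(-1) + d)*(-53) = -17/((2/7)*(-1)*(-1 + 7*(-1)) - 4)*(-53) = -17/((2/7)*(-1)*(-1 - 7) - 4)*(-53) = -17/((2/7)*(-1)*(-8) - 4)*(-53) = -17/(16/7 - 4)*(-53) = -17/(-12/7)*(-53) = -17*(-7/12)*(-53) = (119/12)*(-53) = -6307/12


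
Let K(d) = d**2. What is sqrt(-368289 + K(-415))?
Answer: 4*I*sqrt(12254) ≈ 442.79*I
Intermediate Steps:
sqrt(-368289 + K(-415)) = sqrt(-368289 + (-415)**2) = sqrt(-368289 + 172225) = sqrt(-196064) = 4*I*sqrt(12254)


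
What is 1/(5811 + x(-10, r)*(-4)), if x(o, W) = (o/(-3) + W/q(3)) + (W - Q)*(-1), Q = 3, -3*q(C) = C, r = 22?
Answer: 3/17885 ≈ 0.00016774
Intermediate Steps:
q(C) = -C/3
x(o, W) = 3 - 2*W - o/3 (x(o, W) = (o/(-3) + W/((-⅓*3))) + (W - 1*3)*(-1) = (o*(-⅓) + W/(-1)) + (W - 3)*(-1) = (-o/3 + W*(-1)) + (-3 + W)*(-1) = (-o/3 - W) + (3 - W) = (-W - o/3) + (3 - W) = 3 - 2*W - o/3)
1/(5811 + x(-10, r)*(-4)) = 1/(5811 + (3 - 2*22 - ⅓*(-10))*(-4)) = 1/(5811 + (3 - 44 + 10/3)*(-4)) = 1/(5811 - 113/3*(-4)) = 1/(5811 + 452/3) = 1/(17885/3) = 3/17885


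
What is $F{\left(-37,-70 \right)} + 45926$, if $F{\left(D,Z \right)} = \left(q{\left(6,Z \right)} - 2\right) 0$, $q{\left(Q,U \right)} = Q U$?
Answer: $45926$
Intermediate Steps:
$F{\left(D,Z \right)} = 0$ ($F{\left(D,Z \right)} = \left(6 Z - 2\right) 0 = \left(-2 + 6 Z\right) 0 = 0$)
$F{\left(-37,-70 \right)} + 45926 = 0 + 45926 = 45926$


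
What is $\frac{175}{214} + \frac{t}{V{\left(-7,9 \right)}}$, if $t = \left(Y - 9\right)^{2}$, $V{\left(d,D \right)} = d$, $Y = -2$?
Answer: $- \frac{24669}{1498} \approx -16.468$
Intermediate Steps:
$t = 121$ ($t = \left(-2 - 9\right)^{2} = \left(-11\right)^{2} = 121$)
$\frac{175}{214} + \frac{t}{V{\left(-7,9 \right)}} = \frac{175}{214} + \frac{121}{-7} = 175 \cdot \frac{1}{214} + 121 \left(- \frac{1}{7}\right) = \frac{175}{214} - \frac{121}{7} = - \frac{24669}{1498}$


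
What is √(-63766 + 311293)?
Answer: 3*√27503 ≈ 497.52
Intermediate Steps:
√(-63766 + 311293) = √247527 = 3*√27503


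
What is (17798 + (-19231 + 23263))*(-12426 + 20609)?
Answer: 178634890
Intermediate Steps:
(17798 + (-19231 + 23263))*(-12426 + 20609) = (17798 + 4032)*8183 = 21830*8183 = 178634890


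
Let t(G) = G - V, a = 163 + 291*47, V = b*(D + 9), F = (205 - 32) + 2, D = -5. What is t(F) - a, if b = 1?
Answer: -13669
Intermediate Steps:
F = 175 (F = 173 + 2 = 175)
V = 4 (V = 1*(-5 + 9) = 1*4 = 4)
a = 13840 (a = 163 + 13677 = 13840)
t(G) = -4 + G (t(G) = G - 1*4 = G - 4 = -4 + G)
t(F) - a = (-4 + 175) - 1*13840 = 171 - 13840 = -13669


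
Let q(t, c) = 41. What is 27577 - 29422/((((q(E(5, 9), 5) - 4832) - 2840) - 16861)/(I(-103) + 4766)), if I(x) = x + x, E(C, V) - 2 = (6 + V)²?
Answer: 67465017/2041 ≈ 33055.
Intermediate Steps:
E(C, V) = 2 + (6 + V)²
I(x) = 2*x
27577 - 29422/((((q(E(5, 9), 5) - 4832) - 2840) - 16861)/(I(-103) + 4766)) = 27577 - 29422/((((41 - 4832) - 2840) - 16861)/(2*(-103) + 4766)) = 27577 - 29422/(((-4791 - 2840) - 16861)/(-206 + 4766)) = 27577 - 29422/((-7631 - 16861)/4560) = 27577 - 29422/((-24492*1/4560)) = 27577 - 29422/(-2041/380) = 27577 - 29422*(-380)/2041 = 27577 - 1*(-11180360/2041) = 27577 + 11180360/2041 = 67465017/2041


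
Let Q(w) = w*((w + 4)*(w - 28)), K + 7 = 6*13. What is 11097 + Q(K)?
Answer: 240072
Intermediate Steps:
K = 71 (K = -7 + 6*13 = -7 + 78 = 71)
Q(w) = w*(-28 + w)*(4 + w) (Q(w) = w*((4 + w)*(-28 + w)) = w*((-28 + w)*(4 + w)) = w*(-28 + w)*(4 + w))
11097 + Q(K) = 11097 + 71*(-112 + 71**2 - 24*71) = 11097 + 71*(-112 + 5041 - 1704) = 11097 + 71*3225 = 11097 + 228975 = 240072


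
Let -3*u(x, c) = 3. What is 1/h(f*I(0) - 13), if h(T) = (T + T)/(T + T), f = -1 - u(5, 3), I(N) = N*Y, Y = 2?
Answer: 1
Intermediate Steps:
u(x, c) = -1 (u(x, c) = -⅓*3 = -1)
I(N) = 2*N (I(N) = N*2 = 2*N)
f = 0 (f = -1 - 1*(-1) = -1 + 1 = 0)
h(T) = 1 (h(T) = (2*T)/((2*T)) = (2*T)*(1/(2*T)) = 1)
1/h(f*I(0) - 13) = 1/1 = 1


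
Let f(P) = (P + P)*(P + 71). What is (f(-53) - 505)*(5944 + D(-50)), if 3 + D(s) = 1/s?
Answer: -716779237/50 ≈ -1.4336e+7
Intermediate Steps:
D(s) = -3 + 1/s
f(P) = 2*P*(71 + P) (f(P) = (2*P)*(71 + P) = 2*P*(71 + P))
(f(-53) - 505)*(5944 + D(-50)) = (2*(-53)*(71 - 53) - 505)*(5944 + (-3 + 1/(-50))) = (2*(-53)*18 - 505)*(5944 + (-3 - 1/50)) = (-1908 - 505)*(5944 - 151/50) = -2413*297049/50 = -716779237/50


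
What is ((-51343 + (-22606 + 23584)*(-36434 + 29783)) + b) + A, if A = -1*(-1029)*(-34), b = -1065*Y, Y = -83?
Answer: -6502612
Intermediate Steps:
b = 88395 (b = -1065*(-83) = 88395)
A = -34986 (A = 1029*(-34) = -34986)
((-51343 + (-22606 + 23584)*(-36434 + 29783)) + b) + A = ((-51343 + (-22606 + 23584)*(-36434 + 29783)) + 88395) - 34986 = ((-51343 + 978*(-6651)) + 88395) - 34986 = ((-51343 - 6504678) + 88395) - 34986 = (-6556021 + 88395) - 34986 = -6467626 - 34986 = -6502612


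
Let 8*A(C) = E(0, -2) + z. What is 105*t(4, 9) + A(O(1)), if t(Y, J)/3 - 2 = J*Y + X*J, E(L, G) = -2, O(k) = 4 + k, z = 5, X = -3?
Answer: 27723/8 ≈ 3465.4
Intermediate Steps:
A(C) = 3/8 (A(C) = (-2 + 5)/8 = (1/8)*3 = 3/8)
t(Y, J) = 6 - 9*J + 3*J*Y (t(Y, J) = 6 + 3*(J*Y - 3*J) = 6 + 3*(-3*J + J*Y) = 6 + (-9*J + 3*J*Y) = 6 - 9*J + 3*J*Y)
105*t(4, 9) + A(O(1)) = 105*(6 - 9*9 + 3*9*4) + 3/8 = 105*(6 - 81 + 108) + 3/8 = 105*33 + 3/8 = 3465 + 3/8 = 27723/8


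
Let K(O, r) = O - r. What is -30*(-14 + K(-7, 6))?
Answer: 810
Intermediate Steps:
-30*(-14 + K(-7, 6)) = -30*(-14 + (-7 - 1*6)) = -30*(-14 + (-7 - 6)) = -30*(-14 - 13) = -30*(-27) = -1*(-810) = 810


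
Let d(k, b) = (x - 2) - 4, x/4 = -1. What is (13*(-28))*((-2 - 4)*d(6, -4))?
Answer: -21840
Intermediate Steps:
x = -4 (x = 4*(-1) = -4)
d(k, b) = -10 (d(k, b) = (-4 - 2) - 4 = -6 - 4 = -10)
(13*(-28))*((-2 - 4)*d(6, -4)) = (13*(-28))*((-2 - 4)*(-10)) = -(-2184)*(-10) = -364*60 = -21840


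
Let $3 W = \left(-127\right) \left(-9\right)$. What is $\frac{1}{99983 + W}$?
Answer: $\frac{1}{100364} \approx 9.9637 \cdot 10^{-6}$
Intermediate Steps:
$W = 381$ ($W = \frac{\left(-127\right) \left(-9\right)}{3} = \frac{1}{3} \cdot 1143 = 381$)
$\frac{1}{99983 + W} = \frac{1}{99983 + 381} = \frac{1}{100364}$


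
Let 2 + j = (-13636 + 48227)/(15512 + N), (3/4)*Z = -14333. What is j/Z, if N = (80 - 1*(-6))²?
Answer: 11225/437787152 ≈ 2.5640e-5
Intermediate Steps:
N = 7396 (N = (80 + 6)² = 86² = 7396)
Z = -57332/3 (Z = (4/3)*(-14333) = -57332/3 ≈ -19111.)
j = -11225/22908 (j = -2 + (-13636 + 48227)/(15512 + 7396) = -2 + 34591/22908 = -11225/22908 ≈ -0.49000)
j/Z = -11225/(22908*(-57332/3)) = -11225/22908*(-3/57332) = 11225/437787152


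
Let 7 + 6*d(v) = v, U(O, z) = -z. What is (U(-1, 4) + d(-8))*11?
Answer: -143/2 ≈ -71.500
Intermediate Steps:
d(v) = -7/6 + v/6
(U(-1, 4) + d(-8))*11 = (-1*4 + (-7/6 + (⅙)*(-8)))*11 = (-4 + (-7/6 - 4/3))*11 = (-4 - 5/2)*11 = -13/2*11 = -143/2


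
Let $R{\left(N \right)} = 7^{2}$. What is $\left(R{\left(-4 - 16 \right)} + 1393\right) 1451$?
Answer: $2092342$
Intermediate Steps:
$R{\left(N \right)} = 49$
$\left(R{\left(-4 - 16 \right)} + 1393\right) 1451 = \left(49 + 1393\right) 1451 = 1442 \cdot 1451 = 2092342$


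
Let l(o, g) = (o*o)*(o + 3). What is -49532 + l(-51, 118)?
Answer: -174380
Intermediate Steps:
l(o, g) = o²*(3 + o)
-49532 + l(-51, 118) = -49532 + (-51)²*(3 - 51) = -49532 + 2601*(-48) = -49532 - 124848 = -174380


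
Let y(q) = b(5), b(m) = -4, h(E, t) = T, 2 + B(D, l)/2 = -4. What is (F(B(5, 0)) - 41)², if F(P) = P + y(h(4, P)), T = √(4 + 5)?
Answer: 3249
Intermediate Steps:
T = 3 (T = √9 = 3)
B(D, l) = -12 (B(D, l) = -4 + 2*(-4) = -4 - 8 = -12)
h(E, t) = 3
y(q) = -4
F(P) = -4 + P (F(P) = P - 4 = -4 + P)
(F(B(5, 0)) - 41)² = ((-4 - 12) - 41)² = (-16 - 41)² = (-57)² = 3249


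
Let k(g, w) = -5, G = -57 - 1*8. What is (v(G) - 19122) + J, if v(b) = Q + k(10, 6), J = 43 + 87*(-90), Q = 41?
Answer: -26873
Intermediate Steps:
G = -65 (G = -57 - 8 = -65)
J = -7787 (J = 43 - 7830 = -7787)
v(b) = 36 (v(b) = 41 - 5 = 36)
(v(G) - 19122) + J = (36 - 19122) - 7787 = -19086 - 7787 = -26873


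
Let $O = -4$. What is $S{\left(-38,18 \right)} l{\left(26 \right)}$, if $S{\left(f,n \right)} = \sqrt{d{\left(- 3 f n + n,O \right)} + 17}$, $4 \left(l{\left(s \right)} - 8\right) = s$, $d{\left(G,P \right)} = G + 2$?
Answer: $\frac{29 \sqrt{2089}}{2} \approx 662.73$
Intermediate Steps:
$d{\left(G,P \right)} = 2 + G$
$l{\left(s \right)} = 8 + \frac{s}{4}$
$S{\left(f,n \right)} = \sqrt{19 + n - 3 f n}$ ($S{\left(f,n \right)} = \sqrt{\left(2 + \left(- 3 f n + n\right)\right) + 17} = \sqrt{\left(2 - \left(- n + 3 f n\right)\right) + 17} = \sqrt{\left(2 + n - 3 f n\right) + 17} = \sqrt{19 + n - 3 f n}$)
$S{\left(-38,18 \right)} l{\left(26 \right)} = \sqrt{19 - 18 \left(-1 + 3 \left(-38\right)\right)} \left(8 + \frac{1}{4} \cdot 26\right) = \sqrt{19 - 18 \left(-1 - 114\right)} \left(8 + \frac{13}{2}\right) = \sqrt{19 - 18 \left(-115\right)} \frac{29}{2} = \sqrt{19 + 2070} \cdot \frac{29}{2} = \sqrt{2089} \cdot \frac{29}{2} = \frac{29 \sqrt{2089}}{2}$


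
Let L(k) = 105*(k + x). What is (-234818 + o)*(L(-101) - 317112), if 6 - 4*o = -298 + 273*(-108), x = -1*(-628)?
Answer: 59520498267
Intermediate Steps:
x = 628
o = 7447 (o = 3/2 - (-298 + 273*(-108))/4 = 3/2 - (-298 - 29484)/4 = 3/2 - ¼*(-29782) = 3/2 + 14891/2 = 7447)
L(k) = 65940 + 105*k (L(k) = 105*(k + 628) = 105*(628 + k) = 65940 + 105*k)
(-234818 + o)*(L(-101) - 317112) = (-234818 + 7447)*((65940 + 105*(-101)) - 317112) = -227371*((65940 - 10605) - 317112) = -227371*(55335 - 317112) = -227371*(-261777) = 59520498267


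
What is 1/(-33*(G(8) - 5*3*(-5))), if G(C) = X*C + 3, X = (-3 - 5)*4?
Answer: 1/5874 ≈ 0.00017024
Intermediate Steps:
X = -32 (X = -8*4 = -32)
G(C) = 3 - 32*C (G(C) = -32*C + 3 = 3 - 32*C)
1/(-33*(G(8) - 5*3*(-5))) = 1/(-33*((3 - 32*8) - 5*3*(-5))) = 1/(-33*((3 - 256) - 15*(-5))) = 1/(-33*(-253 + 75)) = 1/(-33*(-178)) = 1/5874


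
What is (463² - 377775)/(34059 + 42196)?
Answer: -163406/76255 ≈ -2.1429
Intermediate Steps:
(463² - 377775)/(34059 + 42196) = (214369 - 377775)/76255 = -163406*1/76255 = -163406/76255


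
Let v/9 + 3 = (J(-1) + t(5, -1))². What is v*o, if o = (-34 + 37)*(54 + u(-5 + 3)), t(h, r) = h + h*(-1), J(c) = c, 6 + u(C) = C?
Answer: -2484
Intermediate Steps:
u(C) = -6 + C
t(h, r) = 0 (t(h, r) = h - h = 0)
o = 138 (o = (-34 + 37)*(54 + (-6 + (-5 + 3))) = 3*(54 + (-6 - 2)) = 3*(54 - 8) = 3*46 = 138)
v = -18 (v = -27 + 9*(-1 + 0)² = -27 + 9*(-1)² = -27 + 9*1 = -27 + 9 = -18)
v*o = -18*138 = -2484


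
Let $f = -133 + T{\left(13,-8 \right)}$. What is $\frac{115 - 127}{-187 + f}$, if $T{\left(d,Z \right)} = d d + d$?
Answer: $\frac{2}{23} \approx 0.086957$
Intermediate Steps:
$T{\left(d,Z \right)} = d + d^{2}$ ($T{\left(d,Z \right)} = d^{2} + d = d + d^{2}$)
$f = 49$ ($f = -133 + 13 \left(1 + 13\right) = -133 + 13 \cdot 14 = -133 + 182 = 49$)
$\frac{115 - 127}{-187 + f} = \frac{115 - 127}{-187 + 49} = - \frac{12}{-138} = \left(-12\right) \left(- \frac{1}{138}\right) = \frac{2}{23}$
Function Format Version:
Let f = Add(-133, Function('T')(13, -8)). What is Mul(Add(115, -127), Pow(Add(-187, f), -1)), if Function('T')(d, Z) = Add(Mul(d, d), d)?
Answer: Rational(2, 23) ≈ 0.086957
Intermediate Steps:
Function('T')(d, Z) = Add(d, Pow(d, 2)) (Function('T')(d, Z) = Add(Pow(d, 2), d) = Add(d, Pow(d, 2)))
f = 49 (f = Add(-133, Mul(13, Add(1, 13))) = Add(-133, Mul(13, 14)) = Add(-133, 182) = 49)
Mul(Add(115, -127), Pow(Add(-187, f), -1)) = Mul(Add(115, -127), Pow(Add(-187, 49), -1)) = Mul(-12, Pow(-138, -1)) = Mul(-12, Rational(-1, 138)) = Rational(2, 23)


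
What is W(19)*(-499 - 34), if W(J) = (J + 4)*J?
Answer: -232921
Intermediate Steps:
W(J) = J*(4 + J) (W(J) = (4 + J)*J = J*(4 + J))
W(19)*(-499 - 34) = (19*(4 + 19))*(-499 - 34) = (19*23)*(-533) = 437*(-533) = -232921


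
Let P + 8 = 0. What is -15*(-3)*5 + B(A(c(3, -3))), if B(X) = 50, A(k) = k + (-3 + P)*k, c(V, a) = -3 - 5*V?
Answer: 275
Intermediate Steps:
P = -8 (P = -8 + 0 = -8)
A(k) = -10*k (A(k) = k + (-3 - 8)*k = k - 11*k = -10*k)
-15*(-3)*5 + B(A(c(3, -3))) = -15*(-3)*5 + 50 = 45*5 + 50 = 225 + 50 = 275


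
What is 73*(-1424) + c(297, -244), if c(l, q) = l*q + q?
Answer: -176664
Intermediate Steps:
c(l, q) = q + l*q
73*(-1424) + c(297, -244) = 73*(-1424) - 244*(1 + 297) = -103952 - 244*298 = -103952 - 72712 = -176664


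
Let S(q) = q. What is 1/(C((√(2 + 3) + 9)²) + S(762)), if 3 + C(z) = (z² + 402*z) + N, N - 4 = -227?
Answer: 3677/117764688 - 287*√5/39254896 ≈ 1.4875e-5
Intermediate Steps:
N = -223 (N = 4 - 227 = -223)
C(z) = -226 + z² + 402*z (C(z) = -3 + ((z² + 402*z) - 223) = -3 + (-223 + z² + 402*z) = -226 + z² + 402*z)
1/(C((√(2 + 3) + 9)²) + S(762)) = 1/((-226 + ((√(2 + 3) + 9)²)² + 402*(√(2 + 3) + 9)²) + 762) = 1/((-226 + ((√5 + 9)²)² + 402*(√5 + 9)²) + 762) = 1/((-226 + ((9 + √5)²)² + 402*(9 + √5)²) + 762) = 1/((-226 + (9 + √5)⁴ + 402*(9 + √5)²) + 762) = 1/(536 + (9 + √5)⁴ + 402*(9 + √5)²)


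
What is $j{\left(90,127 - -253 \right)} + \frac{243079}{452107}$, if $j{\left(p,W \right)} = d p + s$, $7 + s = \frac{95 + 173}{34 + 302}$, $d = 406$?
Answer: $\frac{1387464012409}{37976988} \approx 36534.0$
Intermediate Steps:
$s = - \frac{521}{84}$ ($s = -7 + \frac{95 + 173}{34 + 302} = -7 + \frac{268}{336} = -7 + 268 \cdot \frac{1}{336} = -7 + \frac{67}{84} = - \frac{521}{84} \approx -6.2024$)
$j{\left(p,W \right)} = - \frac{521}{84} + 406 p$ ($j{\left(p,W \right)} = 406 p - \frac{521}{84} = - \frac{521}{84} + 406 p$)
$j{\left(90,127 - -253 \right)} + \frac{243079}{452107} = \left(- \frac{521}{84} + 406 \cdot 90\right) + \frac{243079}{452107} = \left(- \frac{521}{84} + 36540\right) + 243079 \cdot \frac{1}{452107} = \frac{3068839}{84} + \frac{243079}{452107} = \frac{1387464012409}{37976988}$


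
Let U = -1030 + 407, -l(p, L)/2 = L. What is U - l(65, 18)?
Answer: -587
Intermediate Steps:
l(p, L) = -2*L
U = -623
U - l(65, 18) = -623 - (-2)*18 = -623 - 1*(-36) = -623 + 36 = -587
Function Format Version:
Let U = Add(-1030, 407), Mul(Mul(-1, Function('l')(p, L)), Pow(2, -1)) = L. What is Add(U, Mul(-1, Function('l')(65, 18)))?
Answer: -587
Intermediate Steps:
Function('l')(p, L) = Mul(-2, L)
U = -623
Add(U, Mul(-1, Function('l')(65, 18))) = Add(-623, Mul(-1, Mul(-2, 18))) = Add(-623, Mul(-1, -36)) = Add(-623, 36) = -587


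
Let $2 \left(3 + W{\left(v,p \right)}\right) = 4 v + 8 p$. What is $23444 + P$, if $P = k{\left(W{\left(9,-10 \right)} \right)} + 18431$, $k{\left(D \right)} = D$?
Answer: $41850$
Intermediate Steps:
$W{\left(v,p \right)} = -3 + 2 v + 4 p$ ($W{\left(v,p \right)} = -3 + \frac{4 v + 8 p}{2} = -3 + \left(2 v + 4 p\right) = -3 + 2 v + 4 p$)
$P = 18406$ ($P = \left(-3 + 2 \cdot 9 + 4 \left(-10\right)\right) + 18431 = \left(-3 + 18 - 40\right) + 18431 = -25 + 18431 = 18406$)
$23444 + P = 23444 + 18406 = 41850$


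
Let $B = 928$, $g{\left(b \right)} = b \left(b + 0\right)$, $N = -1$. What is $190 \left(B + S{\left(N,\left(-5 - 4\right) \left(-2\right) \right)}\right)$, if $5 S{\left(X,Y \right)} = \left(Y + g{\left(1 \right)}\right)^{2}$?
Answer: $190038$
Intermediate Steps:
$g{\left(b \right)} = b^{2}$ ($g{\left(b \right)} = b b = b^{2}$)
$S{\left(X,Y \right)} = \frac{\left(1 + Y\right)^{2}}{5}$ ($S{\left(X,Y \right)} = \frac{\left(Y + 1^{2}\right)^{2}}{5} = \frac{\left(Y + 1\right)^{2}}{5} = \frac{\left(1 + Y\right)^{2}}{5}$)
$190 \left(B + S{\left(N,\left(-5 - 4\right) \left(-2\right) \right)}\right) = 190 \left(928 + \frac{\left(1 + \left(-5 - 4\right) \left(-2\right)\right)^{2}}{5}\right) = 190 \left(928 + \frac{\left(1 - -18\right)^{2}}{5}\right) = 190 \left(928 + \frac{\left(1 + 18\right)^{2}}{5}\right) = 190 \left(928 + \frac{19^{2}}{5}\right) = 190 \left(928 + \frac{1}{5} \cdot 361\right) = 190 \left(928 + \frac{361}{5}\right) = 190 \cdot \frac{5001}{5} = 190038$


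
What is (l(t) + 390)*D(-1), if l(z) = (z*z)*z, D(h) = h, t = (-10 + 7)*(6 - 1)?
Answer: 2985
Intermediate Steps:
t = -15 (t = -3*5 = -15)
l(z) = z**3 (l(z) = z**2*z = z**3)
(l(t) + 390)*D(-1) = ((-15)**3 + 390)*(-1) = (-3375 + 390)*(-1) = -2985*(-1) = 2985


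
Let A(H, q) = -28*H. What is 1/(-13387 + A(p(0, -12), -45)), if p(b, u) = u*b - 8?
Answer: -1/13163 ≈ -7.5971e-5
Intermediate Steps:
p(b, u) = -8 + b*u (p(b, u) = b*u - 8 = -8 + b*u)
1/(-13387 + A(p(0, -12), -45)) = 1/(-13387 - 28*(-8 + 0*(-12))) = 1/(-13387 - 28*(-8 + 0)) = 1/(-13387 - 28*(-8)) = 1/(-13387 + 224) = 1/(-13163) = -1/13163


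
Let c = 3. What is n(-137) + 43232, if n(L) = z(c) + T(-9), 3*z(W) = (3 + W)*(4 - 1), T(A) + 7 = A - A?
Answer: 43231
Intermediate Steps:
T(A) = -7 (T(A) = -7 + (A - A) = -7 + 0 = -7)
z(W) = 3 + W (z(W) = ((3 + W)*(4 - 1))/3 = ((3 + W)*3)/3 = (9 + 3*W)/3 = 3 + W)
n(L) = -1 (n(L) = (3 + 3) - 7 = 6 - 7 = -1)
n(-137) + 43232 = -1 + 43232 = 43231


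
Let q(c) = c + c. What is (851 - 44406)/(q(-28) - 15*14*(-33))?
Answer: -43555/6874 ≈ -6.3362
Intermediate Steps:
q(c) = 2*c
(851 - 44406)/(q(-28) - 15*14*(-33)) = (851 - 44406)/(2*(-28) - 15*14*(-33)) = -43555/(-56 - 210*(-33)) = -43555/(-56 + 6930) = -43555/6874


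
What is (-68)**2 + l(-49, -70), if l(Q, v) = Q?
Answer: 4575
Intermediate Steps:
(-68)**2 + l(-49, -70) = (-68)**2 - 49 = 4624 - 49 = 4575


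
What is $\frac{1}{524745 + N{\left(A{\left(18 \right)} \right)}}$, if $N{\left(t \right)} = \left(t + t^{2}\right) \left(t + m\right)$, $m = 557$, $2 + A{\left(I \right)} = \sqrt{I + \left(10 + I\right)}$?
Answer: $\frac{183749}{101250993105} + \frac{539 \sqrt{46}}{101250993105} \approx 1.8509 \cdot 10^{-6}$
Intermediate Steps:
$A{\left(I \right)} = -2 + \sqrt{10 + 2 I}$ ($A{\left(I \right)} = -2 + \sqrt{I + \left(10 + I\right)} = -2 + \sqrt{10 + 2 I}$)
$N{\left(t \right)} = \left(557 + t\right) \left(t + t^{2}\right)$ ($N{\left(t \right)} = \left(t + t^{2}\right) \left(t + 557\right) = \left(t + t^{2}\right) \left(557 + t\right) = \left(557 + t\right) \left(t + t^{2}\right)$)
$\frac{1}{524745 + N{\left(A{\left(18 \right)} \right)}} = \frac{1}{524745 + \left(-2 + \sqrt{10 + 2 \cdot 18}\right) \left(557 + \left(-2 + \sqrt{10 + 2 \cdot 18}\right)^{2} + 558 \left(-2 + \sqrt{10 + 2 \cdot 18}\right)\right)} = \frac{1}{524745 + \left(-2 + \sqrt{10 + 36}\right) \left(557 + \left(-2 + \sqrt{10 + 36}\right)^{2} + 558 \left(-2 + \sqrt{10 + 36}\right)\right)} = \frac{1}{524745 + \left(-2 + \sqrt{46}\right) \left(557 + \left(-2 + \sqrt{46}\right)^{2} + 558 \left(-2 + \sqrt{46}\right)\right)} = \frac{1}{524745 + \left(-2 + \sqrt{46}\right) \left(557 + \left(-2 + \sqrt{46}\right)^{2} - \left(1116 - 558 \sqrt{46}\right)\right)} = \frac{1}{524745 + \left(-2 + \sqrt{46}\right) \left(-559 + \left(-2 + \sqrt{46}\right)^{2} + 558 \sqrt{46}\right)}$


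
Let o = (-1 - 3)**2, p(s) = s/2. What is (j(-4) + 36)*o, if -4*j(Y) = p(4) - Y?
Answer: 552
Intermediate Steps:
p(s) = s/2 (p(s) = s*(1/2) = s/2)
j(Y) = -1/2 + Y/4 (j(Y) = -((1/2)*4 - Y)/4 = -(2 - Y)/4 = -1/2 + Y/4)
o = 16 (o = (-4)**2 = 16)
(j(-4) + 36)*o = ((-1/2 + (1/4)*(-4)) + 36)*16 = ((-1/2 - 1) + 36)*16 = (-3/2 + 36)*16 = (69/2)*16 = 552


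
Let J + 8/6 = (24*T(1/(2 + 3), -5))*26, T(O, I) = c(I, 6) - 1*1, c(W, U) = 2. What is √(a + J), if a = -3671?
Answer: I*√27435/3 ≈ 55.212*I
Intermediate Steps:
T(O, I) = 1 (T(O, I) = 2 - 1*1 = 2 - 1 = 1)
J = 1868/3 (J = -4/3 + (24*1)*26 = -4/3 + 24*26 = -4/3 + 624 = 1868/3 ≈ 622.67)
√(a + J) = √(-3671 + 1868/3) = √(-9145/3) = I*√27435/3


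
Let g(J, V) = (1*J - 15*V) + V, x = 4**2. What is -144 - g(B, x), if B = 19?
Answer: 61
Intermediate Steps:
x = 16
g(J, V) = J - 14*V (g(J, V) = (J - 15*V) + V = J - 14*V)
-144 - g(B, x) = -144 - (19 - 14*16) = -144 - (19 - 224) = -144 - 1*(-205) = -144 + 205 = 61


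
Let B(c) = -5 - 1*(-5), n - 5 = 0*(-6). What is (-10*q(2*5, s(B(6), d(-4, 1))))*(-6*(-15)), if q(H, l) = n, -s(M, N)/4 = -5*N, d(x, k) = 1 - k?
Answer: -4500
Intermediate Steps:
n = 5 (n = 5 + 0*(-6) = 5 + 0 = 5)
B(c) = 0 (B(c) = -5 + 5 = 0)
s(M, N) = 20*N (s(M, N) = -(-20)*N = 20*N)
q(H, l) = 5
(-10*q(2*5, s(B(6), d(-4, 1))))*(-6*(-15)) = (-10*5)*(-6*(-15)) = -50*90 = -4500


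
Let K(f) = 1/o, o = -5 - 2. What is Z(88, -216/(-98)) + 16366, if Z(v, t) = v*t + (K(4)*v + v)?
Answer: 815134/49 ≈ 16635.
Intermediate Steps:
o = -7
K(f) = -1/7 (K(f) = 1/(-7) = -1/7)
Z(v, t) = 6*v/7 + t*v (Z(v, t) = v*t + (-v/7 + v) = t*v + 6*v/7 = 6*v/7 + t*v)
Z(88, -216/(-98)) + 16366 = (1/7)*88*(6 + 7*(-216/(-98))) + 16366 = (1/7)*88*(6 + 7*(-216*(-1/98))) + 16366 = (1/7)*88*(6 + 7*(108/49)) + 16366 = (1/7)*88*(6 + 108/7) + 16366 = (1/7)*88*(150/7) + 16366 = 13200/49 + 16366 = 815134/49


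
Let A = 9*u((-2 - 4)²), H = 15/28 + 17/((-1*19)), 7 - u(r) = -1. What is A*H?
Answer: -3438/133 ≈ -25.850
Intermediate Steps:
u(r) = 8 (u(r) = 7 - 1*(-1) = 7 + 1 = 8)
H = -191/532 (H = 15*(1/28) + 17/(-19) = 15/28 + 17*(-1/19) = 15/28 - 17/19 = -191/532 ≈ -0.35902)
A = 72 (A = 9*8 = 72)
A*H = 72*(-191/532) = -3438/133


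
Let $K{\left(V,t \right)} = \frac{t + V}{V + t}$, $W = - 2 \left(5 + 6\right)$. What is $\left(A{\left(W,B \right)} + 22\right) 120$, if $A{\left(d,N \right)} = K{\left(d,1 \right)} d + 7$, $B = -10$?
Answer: $840$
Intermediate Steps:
$W = -22$ ($W = \left(-2\right) 11 = -22$)
$K{\left(V,t \right)} = 1$ ($K{\left(V,t \right)} = \frac{V + t}{V + t} = 1$)
$A{\left(d,N \right)} = 7 + d$ ($A{\left(d,N \right)} = 1 d + 7 = d + 7 = 7 + d$)
$\left(A{\left(W,B \right)} + 22\right) 120 = \left(\left(7 - 22\right) + 22\right) 120 = \left(-15 + 22\right) 120 = 7 \cdot 120 = 840$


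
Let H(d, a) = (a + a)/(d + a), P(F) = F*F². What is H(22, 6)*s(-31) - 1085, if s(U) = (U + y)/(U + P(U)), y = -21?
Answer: -8711459/8029 ≈ -1085.0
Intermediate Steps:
P(F) = F³
H(d, a) = 2*a/(a + d) (H(d, a) = (2*a)/(a + d) = 2*a/(a + d))
s(U) = (-21 + U)/(U + U³) (s(U) = (U - 21)/(U + U³) = (-21 + U)/(U + U³))
H(22, 6)*s(-31) - 1085 = (2*6/(6 + 22))*((-21 - 31)/(-31 + (-31)³)) - 1085 = (2*6/28)*(-52/(-31 - 29791)) - 1085 = (2*6*(1/28))*(-52/(-29822)) - 1085 = 3*(-1/29822*(-52))/7 - 1085 = (3/7)*(2/1147) - 1085 = 6/8029 - 1085 = -8711459/8029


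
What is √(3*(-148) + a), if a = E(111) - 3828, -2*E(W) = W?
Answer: I*√17310/2 ≈ 65.784*I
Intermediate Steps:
E(W) = -W/2
a = -7767/2 (a = -½*111 - 3828 = -111/2 - 3828 = -7767/2 ≈ -3883.5)
√(3*(-148) + a) = √(3*(-148) - 7767/2) = √(-444 - 7767/2) = √(-8655/2) = I*√17310/2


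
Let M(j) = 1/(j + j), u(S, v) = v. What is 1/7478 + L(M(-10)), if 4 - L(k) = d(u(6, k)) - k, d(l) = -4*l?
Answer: 56087/14956 ≈ 3.7501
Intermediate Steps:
M(j) = 1/(2*j)
L(k) = 4 + 5*k (L(k) = 4 - (-4*k - k) = 4 - (-5)*k = 4 + 5*k)
1/7478 + L(M(-10)) = 1/7478 + (4 + 5*((½)/(-10))) = 1/7478 + (4 + 5*((½)*(-⅒))) = 1/7478 + (4 + 5*(-1/20)) = 1/7478 + (4 - ¼) = 1/7478 + 15/4 = 56087/14956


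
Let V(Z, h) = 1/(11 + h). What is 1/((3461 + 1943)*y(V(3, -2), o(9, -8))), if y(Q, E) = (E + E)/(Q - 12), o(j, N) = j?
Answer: -107/875448 ≈ -0.00012222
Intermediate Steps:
y(Q, E) = 2*E/(-12 + Q) (y(Q, E) = (2*E)/(-12 + Q) = 2*E/(-12 + Q))
1/((3461 + 1943)*y(V(3, -2), o(9, -8))) = 1/((3461 + 1943)*((2*9/(-12 + 1/(11 - 2))))) = 1/(5404*((2*9/(-12 + 1/9)))) = 1/(5404*((2*9/(-12 + ⅑)))) = 1/(5404*((2*9/(-107/9)))) = 1/(5404*((2*9*(-9/107)))) = 1/(5404*(-162/107)) = (1/5404)*(-107/162) = -107/875448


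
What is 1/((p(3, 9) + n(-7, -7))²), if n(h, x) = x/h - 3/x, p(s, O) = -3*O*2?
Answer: 49/135424 ≈ 0.00036183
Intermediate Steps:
p(s, O) = -6*O
n(h, x) = -3/x + x/h
1/((p(3, 9) + n(-7, -7))²) = 1/((-6*9 + (-3/(-7) - 7/(-7)))²) = 1/((-54 + (-3*(-⅐) - 7*(-⅐)))²) = 1/((-54 + (3/7 + 1))²) = 1/((-54 + 10/7)²) = 1/((-368/7)²) = 1/(135424/49) = 49/135424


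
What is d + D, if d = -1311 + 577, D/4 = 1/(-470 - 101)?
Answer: -419118/571 ≈ -734.01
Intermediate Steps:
D = -4/571 (D = 4/(-470 - 101) = 4/(-571) = 4*(-1/571) = -4/571 ≈ -0.0070053)
d = -734
d + D = -734 - 4/571 = -419118/571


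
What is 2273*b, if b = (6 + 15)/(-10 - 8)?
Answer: -15911/6 ≈ -2651.8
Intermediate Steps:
b = -7/6 (b = 21/(-18) = 21*(-1/18) = -7/6 ≈ -1.1667)
2273*b = 2273*(-7/6) = -15911/6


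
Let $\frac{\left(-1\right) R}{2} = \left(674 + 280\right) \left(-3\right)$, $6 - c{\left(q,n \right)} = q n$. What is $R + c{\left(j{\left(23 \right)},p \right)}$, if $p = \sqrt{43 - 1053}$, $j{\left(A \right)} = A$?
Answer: $5730 - 23 i \sqrt{1010} \approx 5730.0 - 730.95 i$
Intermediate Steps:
$p = i \sqrt{1010}$ ($p = \sqrt{-1010} = i \sqrt{1010} \approx 31.78 i$)
$c{\left(q,n \right)} = 6 - n q$ ($c{\left(q,n \right)} = 6 - q n = 6 - n q$)
$R = 5724$ ($R = - 2 \left(674 + 280\right) \left(-3\right) = - 2 \cdot 954 \left(-3\right) = \left(-2\right) \left(-2862\right) = 5724$)
$R + c{\left(j{\left(23 \right)},p \right)} = 5724 + \left(6 - i \sqrt{1010} \cdot 23\right) = 5724 + \left(6 - 23 i \sqrt{1010}\right) = 5730 - 23 i \sqrt{1010}$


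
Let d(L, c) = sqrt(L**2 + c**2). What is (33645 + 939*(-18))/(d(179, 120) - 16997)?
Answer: -94860257/96283856 - 5581*sqrt(46441)/96283856 ≈ -0.99771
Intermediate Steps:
(33645 + 939*(-18))/(d(179, 120) - 16997) = (33645 + 939*(-18))/(sqrt(179**2 + 120**2) - 16997) = (33645 - 16902)/(sqrt(32041 + 14400) - 16997) = 16743/(sqrt(46441) - 16997) = 16743/(-16997 + sqrt(46441))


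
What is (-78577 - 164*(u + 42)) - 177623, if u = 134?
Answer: -285064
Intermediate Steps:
(-78577 - 164*(u + 42)) - 177623 = (-78577 - 164*(134 + 42)) - 177623 = (-78577 - 164*176) - 177623 = (-78577 - 28864) - 177623 = -107441 - 177623 = -285064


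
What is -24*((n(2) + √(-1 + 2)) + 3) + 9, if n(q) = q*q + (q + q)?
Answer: -279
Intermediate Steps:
n(q) = q² + 2*q
-24*((n(2) + √(-1 + 2)) + 3) + 9 = -24*((2*(2 + 2) + √(-1 + 2)) + 3) + 9 = -24*((2*4 + √1) + 3) + 9 = -24*((8 + 1) + 3) + 9 = -24*(9 + 3) + 9 = -24*12 + 9 = -288 + 9 = -279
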